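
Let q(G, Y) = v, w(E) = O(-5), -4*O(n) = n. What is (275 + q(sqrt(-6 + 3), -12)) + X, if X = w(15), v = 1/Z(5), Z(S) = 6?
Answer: 3317/12 ≈ 276.42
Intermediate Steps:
O(n) = -n/4
w(E) = 5/4 (w(E) = -1/4*(-5) = 5/4)
v = 1/6 ≈ 0.16667
q(G, Y) = 1/6
X = 5/4 ≈ 1.2500
(275 + q(sqrt(-6 + 3), -12)) + X = (275 + 1/6) + 5/4 = 1651/6 + 5/4 = 3317/12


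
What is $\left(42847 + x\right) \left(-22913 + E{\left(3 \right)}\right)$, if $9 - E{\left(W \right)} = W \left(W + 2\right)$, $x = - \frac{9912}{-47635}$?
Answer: $- \frac{6682613177669}{6805} \approx -9.8201 \cdot 10^{8}$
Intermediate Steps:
$x = \frac{1416}{6805}$ ($x = \left(-9912\right) \left(- \frac{1}{47635}\right) = \frac{1416}{6805} \approx 0.20808$)
$E{\left(W \right)} = 9 - W \left(2 + W\right)$ ($E{\left(W \right)} = 9 - W \left(W + 2\right) = 9 - W \left(2 + W\right)$)
$\left(42847 + x\right) \left(-22913 + E{\left(3 \right)}\right) = \left(42847 + \frac{1416}{6805}\right) \left(-22913 - 6\right) = \frac{291575251 \left(-22913 - 6\right)}{6805} = \frac{291575251}{6805} \left(-22919\right) = - \frac{6682613177669}{6805}$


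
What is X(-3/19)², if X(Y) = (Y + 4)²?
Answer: 28398241/130321 ≈ 217.91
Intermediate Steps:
X(Y) = (4 + Y)²
X(-3/19)² = ((4 - 3/19)²)² = ((73/19)²)² = (5329/361)² = 28398241/130321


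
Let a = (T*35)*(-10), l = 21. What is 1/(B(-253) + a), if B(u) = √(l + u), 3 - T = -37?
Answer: -1750/24500029 - I*√58/98000116 ≈ -7.1428e-5 - 7.7712e-8*I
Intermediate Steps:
T = 40 (T = 3 - 1*(-37) = 3 + 37 = 40)
B(u) = √(21 + u)
a = -14000 (a = (40*35)*(-10) = 1400*(-10) = -14000)
1/(B(-253) + a) = 1/(√(21 - 253) - 14000) = 1/(√(-232) - 14000) = 1/(2*I*√58 - 14000) = 1/(-14000 + 2*I*√58)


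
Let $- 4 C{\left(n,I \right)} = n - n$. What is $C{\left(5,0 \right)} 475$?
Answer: $0$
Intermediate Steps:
$C{\left(n,I \right)} = 0$ ($C{\left(n,I \right)} = - \frac{n - n}{4} = \left(- \frac{1}{4}\right) 0 = 0$)
$C{\left(5,0 \right)} 475 = 0 \cdot 475 = 0$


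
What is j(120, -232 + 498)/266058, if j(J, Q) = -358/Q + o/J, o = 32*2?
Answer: -1621/530785710 ≈ -3.0540e-6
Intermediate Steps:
o = 64
j(J, Q) = -358/Q + 64/J
j(120, -232 + 498)/266058 = (-358/(-232 + 498) + 64/120)/266058 = (-358/266 + 64*(1/120))*(1/266058) = (-358*1/266 + 8/15)*(1/266058) = (-179/133 + 8/15)*(1/266058) = -1621/1995*1/266058 = -1621/530785710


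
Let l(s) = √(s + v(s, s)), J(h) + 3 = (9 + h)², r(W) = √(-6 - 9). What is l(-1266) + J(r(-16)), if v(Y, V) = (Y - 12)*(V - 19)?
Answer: 63 + 2*√410241 + 18*I*√15 ≈ 1344.0 + 69.714*I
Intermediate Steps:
r(W) = I*√15 (r(W) = √(-15) = I*√15)
v(Y, V) = (-19 + V)*(-12 + Y) (v(Y, V) = (-12 + Y)*(-19 + V) = (-19 + V)*(-12 + Y))
J(h) = -3 + (9 + h)²
l(s) = √(228 + s² - 30*s) (l(s) = √(s + (228 - 19*s - 12*s + s*s)) = √(s + (228 - 19*s - 12*s + s²)) = √(s + (228 + s² - 31*s)) = √(228 + s² - 30*s))
l(-1266) + J(r(-16)) = √(228 + (-1266)² - 30*(-1266)) + (-3 + (9 + I*√15)²) = √(228 + 1602756 + 37980) + (-3 + (9 + I*√15)²) = √1640964 + (-3 + (9 + I*√15)²) = 2*√410241 + (-3 + (9 + I*√15)²) = -3 + (9 + I*√15)² + 2*√410241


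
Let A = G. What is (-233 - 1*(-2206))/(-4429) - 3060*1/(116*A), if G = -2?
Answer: 3273751/256882 ≈ 12.744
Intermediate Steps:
A = -2
(-233 - 1*(-2206))/(-4429) - 3060*1/(116*A) = (-233 - 1*(-2206))/(-4429) - 3060/(116*(-2)) = (-233 + 2206)*(-1/4429) - 3060/(-232) = 1973*(-1/4429) - 3060*(-1/232) = -1973/4429 + 765/58 = 3273751/256882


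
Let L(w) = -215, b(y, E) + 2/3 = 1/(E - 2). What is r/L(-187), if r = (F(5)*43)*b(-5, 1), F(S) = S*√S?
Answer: 5*√5/3 ≈ 3.7268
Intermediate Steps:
b(y, E) = -⅔ + 1/(-2 + E) (b(y, E) = -⅔ + 1/(E - 2) = -⅔ + 1/(-2 + E))
F(S) = S^(3/2)
r = -1075*√5/3 (r = (5^(3/2)*43)*((7 - 2*1)/(3*(-2 + 1))) = ((5*√5)*43)*((⅓)*(7 - 2)/(-1)) = (215*√5)*((⅓)*(-1)*5) = (215*√5)*(-5/3) = -1075*√5/3 ≈ -801.26)
r/L(-187) = -1075*√5/3/(-215) = -1075*√5/3*(-1/215) = 5*√5/3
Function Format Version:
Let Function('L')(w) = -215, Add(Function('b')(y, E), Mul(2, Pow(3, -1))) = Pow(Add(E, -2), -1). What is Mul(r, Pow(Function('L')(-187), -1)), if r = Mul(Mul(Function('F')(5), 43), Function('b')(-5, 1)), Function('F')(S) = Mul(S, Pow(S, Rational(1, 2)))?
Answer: Mul(Rational(5, 3), Pow(5, Rational(1, 2))) ≈ 3.7268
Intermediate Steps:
Function('b')(y, E) = Add(Rational(-2, 3), Pow(Add(-2, E), -1)) (Function('b')(y, E) = Add(Rational(-2, 3), Pow(Add(E, -2), -1)) = Add(Rational(-2, 3), Pow(Add(-2, E), -1)))
Function('F')(S) = Pow(S, Rational(3, 2))
r = Mul(Rational(-1075, 3), Pow(5, Rational(1, 2))) (r = Mul(Mul(Pow(5, Rational(3, 2)), 43), Mul(Rational(1, 3), Pow(Add(-2, 1), -1), Add(7, Mul(-2, 1)))) = Mul(Mul(Mul(5, Pow(5, Rational(1, 2))), 43), Mul(Rational(1, 3), Pow(-1, -1), Add(7, -2))) = Mul(Mul(215, Pow(5, Rational(1, 2))), Mul(Rational(1, 3), -1, 5)) = Mul(Mul(215, Pow(5, Rational(1, 2))), Rational(-5, 3)) = Mul(Rational(-1075, 3), Pow(5, Rational(1, 2))) ≈ -801.26)
Mul(r, Pow(Function('L')(-187), -1)) = Mul(Mul(Rational(-1075, 3), Pow(5, Rational(1, 2))), Pow(-215, -1)) = Mul(Mul(Rational(-1075, 3), Pow(5, Rational(1, 2))), Rational(-1, 215)) = Mul(Rational(5, 3), Pow(5, Rational(1, 2)))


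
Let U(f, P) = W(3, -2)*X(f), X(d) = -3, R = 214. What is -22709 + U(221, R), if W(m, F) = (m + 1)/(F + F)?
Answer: -22706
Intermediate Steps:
W(m, F) = (1 + m)/(2*F) (W(m, F) = (1 + m)/((2*F)) = (1 + m)*(1/(2*F)) = (1 + m)/(2*F))
U(f, P) = 3 (U(f, P) = ((1/2)*(1 + 3)/(-2))*(-3) = ((1/2)*(-1/2)*4)*(-3) = -1*(-3) = 3)
-22709 + U(221, R) = -22709 + 3 = -22706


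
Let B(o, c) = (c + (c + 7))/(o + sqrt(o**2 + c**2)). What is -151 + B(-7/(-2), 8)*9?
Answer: -20777/128 + 207*sqrt(305)/128 ≈ -134.08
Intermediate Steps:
B(o, c) = (7 + 2*c)/(o + sqrt(c**2 + o**2)) (B(o, c) = (c + (7 + c))/(o + sqrt(c**2 + o**2)) = (7 + 2*c)/(o + sqrt(c**2 + o**2)))
-151 + B(-7/(-2), 8)*9 = -151 + ((7 + 2*8)/(-7/(-2) + sqrt(8**2 + (-7/(-2))**2)))*9 = -151 + ((7 + 16)/(-7*(-1/2) + sqrt(64 + (-7*(-1/2))**2)))*9 = -151 + (23/(7/2 + sqrt(64 + (7/2)**2)))*9 = -151 + (23/(7/2 + sqrt(64 + 49/4)))*9 = -151 + (23/(7/2 + sqrt(305/4)))*9 = -151 + (23/(7/2 + sqrt(305)/2))*9 = -151 + 207/(7/2 + sqrt(305)/2)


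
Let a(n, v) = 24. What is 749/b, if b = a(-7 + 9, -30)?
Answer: 749/24 ≈ 31.208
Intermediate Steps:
b = 24
749/b = 749/24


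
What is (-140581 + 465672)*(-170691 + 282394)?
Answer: 36313639973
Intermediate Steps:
(-140581 + 465672)*(-170691 + 282394) = 325091*111703 = 36313639973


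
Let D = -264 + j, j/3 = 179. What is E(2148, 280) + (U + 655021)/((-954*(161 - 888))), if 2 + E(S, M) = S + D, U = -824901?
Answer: 838773461/346779 ≈ 2418.8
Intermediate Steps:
j = 537 (j = 3*179 = 537)
D = 273 (D = -264 + 537 = 273)
E(S, M) = 271 + S (E(S, M) = -2 + (S + 273) = -2 + (273 + S) = 271 + S)
E(2148, 280) + (U + 655021)/((-954*(161 - 888))) = (271 + 2148) + (-824901 + 655021)/((-954*(161 - 888))) = 2419 - 169880/((-954*(-727))) = 2419 - 169880/693558 = 2419 - 169880*1/693558 = 2419 - 84940/346779 = 838773461/346779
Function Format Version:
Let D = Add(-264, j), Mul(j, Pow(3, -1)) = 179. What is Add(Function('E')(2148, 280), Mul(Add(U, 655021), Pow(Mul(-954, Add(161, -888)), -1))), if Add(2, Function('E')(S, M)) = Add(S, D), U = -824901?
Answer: Rational(838773461, 346779) ≈ 2418.8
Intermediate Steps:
j = 537 (j = Mul(3, 179) = 537)
D = 273 (D = Add(-264, 537) = 273)
Function('E')(S, M) = Add(271, S) (Function('E')(S, M) = Add(-2, Add(S, 273)) = Add(-2, Add(273, S)) = Add(271, S))
Add(Function('E')(2148, 280), Mul(Add(U, 655021), Pow(Mul(-954, Add(161, -888)), -1))) = Add(Add(271, 2148), Mul(Add(-824901, 655021), Pow(Mul(-954, Add(161, -888)), -1))) = Add(2419, Mul(-169880, Pow(Mul(-954, -727), -1))) = Add(2419, Mul(-169880, Pow(693558, -1))) = Add(2419, Mul(-169880, Rational(1, 693558))) = Add(2419, Rational(-84940, 346779)) = Rational(838773461, 346779)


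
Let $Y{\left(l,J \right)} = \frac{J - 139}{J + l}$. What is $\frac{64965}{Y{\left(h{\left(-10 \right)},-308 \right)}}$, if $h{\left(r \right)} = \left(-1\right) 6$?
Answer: $\frac{6799670}{149} \approx 45635.0$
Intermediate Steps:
$h{\left(r \right)} = -6$
$Y{\left(l,J \right)} = \frac{-139 + J}{J + l}$
$\frac{64965}{Y{\left(h{\left(-10 \right)},-308 \right)}} = \frac{64965}{\frac{1}{-308 - 6} \left(-139 - 308\right)} = \frac{64965}{\frac{1}{-314} \left(-447\right)} = \frac{64965}{\left(- \frac{1}{314}\right) \left(-447\right)} = \frac{64965}{\frac{447}{314}} = 64965 \cdot \frac{314}{447} = \frac{6799670}{149}$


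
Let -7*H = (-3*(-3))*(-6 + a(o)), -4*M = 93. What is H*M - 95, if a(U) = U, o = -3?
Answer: -10193/28 ≈ -364.04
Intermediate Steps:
M = -93/4 (M = -1/4*93 = -93/4 ≈ -23.250)
H = 81/7 (H = -(-3*(-3))*(-6 - 3)/7 = -9*(-9)/7 = -1/7*(-81) = 81/7 ≈ 11.571)
H*M - 95 = (81/7)*(-93/4) - 95 = -7533/28 - 95 = -10193/28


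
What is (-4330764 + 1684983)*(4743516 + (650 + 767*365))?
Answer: -13292723883501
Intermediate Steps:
(-4330764 + 1684983)*(4743516 + (650 + 767*365)) = -2645781*(4743516 + (650 + 279955)) = -2645781*(4743516 + 280605) = -2645781*5024121 = -13292723883501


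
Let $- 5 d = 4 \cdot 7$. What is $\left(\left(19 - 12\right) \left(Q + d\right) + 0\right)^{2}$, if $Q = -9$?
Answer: $\frac{261121}{25} \approx 10445.0$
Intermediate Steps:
$d = - \frac{28}{5}$ ($d = - \frac{4 \cdot 7}{5} = \left(- \frac{1}{5}\right) 28 = - \frac{28}{5} \approx -5.6$)
$\left(\left(19 - 12\right) \left(Q + d\right) + 0\right)^{2} = \left(\left(19 - 12\right) \left(-9 - \frac{28}{5}\right) + 0\right)^{2} = \left(7 \left(- \frac{73}{5}\right) + 0\right)^{2} = \left(- \frac{511}{5} + 0\right)^{2} = \left(- \frac{511}{5}\right)^{2} = \frac{261121}{25}$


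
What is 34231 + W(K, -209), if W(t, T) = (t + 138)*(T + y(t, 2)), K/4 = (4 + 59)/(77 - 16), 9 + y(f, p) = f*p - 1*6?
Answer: 13276351/3721 ≈ 3568.0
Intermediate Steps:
y(f, p) = -15 + f*p (y(f, p) = -9 + (f*p - 1*6) = -9 + (f*p - 6) = -9 + (-6 + f*p) = -15 + f*p)
K = 252/61 (K = 4*((4 + 59)/(77 - 16)) = 4*(63/61) = 252/61 ≈ 4.1311)
W(t, T) = (138 + t)*(-15 + T + 2*t) (W(t, T) = (t + 138)*(T + (-15 + t*2)) = (138 + t)*(T + (-15 + 2*t)) = (138 + t)*(-15 + T + 2*t))
34231 + W(K, -209) = 34231 + (-2070 + 2*(252/61)² + 138*(-209) + 261*(252/61) - 209*252/61) = 34231 + (-2070 + 2*(63504/3721) - 28842 + 65772/61 - 52668/61) = 34231 + (-2070 + 127008/3721 - 28842 + 65772/61 - 52668/61) = 34231 - 114097200/3721 = 13276351/3721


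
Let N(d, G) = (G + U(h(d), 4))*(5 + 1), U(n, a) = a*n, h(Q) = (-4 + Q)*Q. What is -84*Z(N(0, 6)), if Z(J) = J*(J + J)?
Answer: -217728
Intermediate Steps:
h(Q) = Q*(-4 + Q)
N(d, G) = 6*G + 24*d*(-4 + d) (N(d, G) = (G + 4*(d*(-4 + d)))*(5 + 1) = (G + 4*d*(-4 + d))*6 = 6*G + 24*d*(-4 + d))
Z(J) = 2*J**2 (Z(J) = J*(2*J) = 2*J**2)
-84*Z(N(0, 6)) = -168*(6*6 + 24*0*(-4 + 0))**2 = -168*(36 + 24*0*(-4))**2 = -168*(36 + 0)**2 = -168*36**2 = -168*1296 = -84*2592 = -217728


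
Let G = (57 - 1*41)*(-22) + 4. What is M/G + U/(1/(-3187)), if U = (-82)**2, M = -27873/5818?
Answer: -14462436799253/674888 ≈ -2.1429e+7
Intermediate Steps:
M = -27873/5818 (M = -27873*1/5818 = -27873/5818 ≈ -4.7908)
U = 6724
G = -348 (G = (57 - 41)*(-22) + 4 = 16*(-22) + 4 = -352 + 4 = -348)
M/G + U/(1/(-3187)) = -27873/5818/(-348) + 6724/(1/(-3187)) = -27873/5818*(-1/348) + 6724/(-1/3187) = 9291/674888 + 6724*(-3187) = 9291/674888 - 21429388 = -14462436799253/674888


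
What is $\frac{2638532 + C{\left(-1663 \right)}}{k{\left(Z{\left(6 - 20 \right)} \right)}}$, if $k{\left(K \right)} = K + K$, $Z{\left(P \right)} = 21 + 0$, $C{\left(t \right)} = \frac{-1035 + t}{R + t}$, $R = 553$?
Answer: $\frac{209198087}{3330} \approx 62822.0$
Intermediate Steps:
$C{\left(t \right)} = \frac{-1035 + t}{553 + t}$
$Z{\left(P \right)} = 21$
$k{\left(K \right)} = 2 K$
$\frac{2638532 + C{\left(-1663 \right)}}{k{\left(Z{\left(6 - 20 \right)} \right)}} = \frac{2638532 + \frac{-1035 - 1663}{553 - 1663}}{2 \cdot 21} = \frac{2638532 + \frac{1}{-1110} \left(-2698\right)}{42} = \left(2638532 - - \frac{1349}{555}\right) \frac{1}{42} = \left(2638532 + \frac{1349}{555}\right) \frac{1}{42} = \frac{1464386609}{555} \cdot \frac{1}{42} = \frac{209198087}{3330}$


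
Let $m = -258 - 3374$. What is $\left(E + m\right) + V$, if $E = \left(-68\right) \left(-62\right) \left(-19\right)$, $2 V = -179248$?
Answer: $-173360$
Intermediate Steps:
$V = -89624$ ($V = \frac{1}{2} \left(-179248\right) = -89624$)
$E = -80104$ ($E = 4216 \left(-19\right) = -80104$)
$m = -3632$ ($m = -258 - 3374 = -3632$)
$\left(E + m\right) + V = \left(-80104 - 3632\right) - 89624 = -83736 - 89624 = -173360$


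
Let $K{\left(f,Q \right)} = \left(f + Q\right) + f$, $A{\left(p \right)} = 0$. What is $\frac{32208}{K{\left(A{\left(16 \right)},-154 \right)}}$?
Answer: $- \frac{1464}{7} \approx -209.14$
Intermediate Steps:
$K{\left(f,Q \right)} = Q + 2 f$ ($K{\left(f,Q \right)} = \left(Q + f\right) + f = Q + 2 f$)
$\frac{32208}{K{\left(A{\left(16 \right)},-154 \right)}} = \frac{32208}{-154 + 2 \cdot 0} = \frac{32208}{-154 + 0} = \frac{32208}{-154} = 32208 \left(- \frac{1}{154}\right) = - \frac{1464}{7}$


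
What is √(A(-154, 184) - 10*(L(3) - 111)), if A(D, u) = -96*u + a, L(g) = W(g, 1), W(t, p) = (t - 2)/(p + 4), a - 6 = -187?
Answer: I*√16737 ≈ 129.37*I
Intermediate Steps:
a = -181 (a = 6 - 187 = -181)
W(t, p) = (-2 + t)/(4 + p)
L(g) = -⅖ + g/5 (L(g) = (-2 + g)/(4 + 1) = (-2 + g)/5 = -⅖ + g/5)
A(D, u) = -181 - 96*u (A(D, u) = -96*u - 181 = -181 - 96*u)
√(A(-154, 184) - 10*(L(3) - 111)) = √((-181 - 96*184) - 10*((-⅖ + (⅕)*3) - 111)) = √((-181 - 17664) - 10*((-⅖ + ⅗) - 111)) = √(-17845 - 10*(⅕ - 111)) = √(-17845 - 10*(-554/5)) = √(-17845 + 1108) = √(-16737) = I*√16737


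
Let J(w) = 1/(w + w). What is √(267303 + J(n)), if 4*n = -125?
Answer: √167064365/25 ≈ 517.01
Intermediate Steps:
n = -125/4 (n = (¼)*(-125) = -125/4 ≈ -31.250)
J(w) = 1/(2*w)
√(267303 + J(n)) = √(267303 + 1/(2*(-125/4))) = √(267303 + (½)*(-4/125)) = √(267303 - 2/125) = √(33412873/125) = √167064365/25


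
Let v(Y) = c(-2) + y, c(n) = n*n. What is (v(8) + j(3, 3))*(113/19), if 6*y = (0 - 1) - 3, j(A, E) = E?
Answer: 113/3 ≈ 37.667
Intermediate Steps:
c(n) = n²
y = -⅔ (y = ((0 - 1) - 3)/6 = (-1 - 3)/6 = (⅙)*(-4) = -⅔ ≈ -0.66667)
v(Y) = 10/3 (v(Y) = (-2)² - ⅔ = 4 - ⅔ = 10/3)
(v(8) + j(3, 3))*(113/19) = (10/3 + 3)*(113/19) = 19*(113*(1/19))/3 = (19/3)*(113/19) = 113/3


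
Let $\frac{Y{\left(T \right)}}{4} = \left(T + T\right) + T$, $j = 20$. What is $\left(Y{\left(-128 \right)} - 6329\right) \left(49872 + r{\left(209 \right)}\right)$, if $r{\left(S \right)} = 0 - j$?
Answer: $-392085980$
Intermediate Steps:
$r{\left(S \right)} = -20$ ($r{\left(S \right)} = 0 - 20 = -20$)
$Y{\left(T \right)} = 12 T$ ($Y{\left(T \right)} = 4 \left(\left(T + T\right) + T\right) = 4 \left(2 T + T\right) = 4 \cdot 3 T = 12 T$)
$\left(Y{\left(-128 \right)} - 6329\right) \left(49872 + r{\left(209 \right)}\right) = \left(12 \left(-128\right) - 6329\right) \left(49872 - 20\right) = \left(-1536 - 6329\right) 49852 = \left(-7865\right) 49852 = -392085980$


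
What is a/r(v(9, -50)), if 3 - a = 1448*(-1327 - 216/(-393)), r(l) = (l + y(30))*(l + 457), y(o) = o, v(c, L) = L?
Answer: -251612113/1066340 ≈ -235.96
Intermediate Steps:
r(l) = (30 + l)*(457 + l) (r(l) = (l + 30)*(l + 457) = (30 + l)*(457 + l))
a = 251612113/131 (a = 3 - 1448*(-1327 - 216/(-393)) = 3 - 1448*(-1327 - 216*(-1/393)) = 3 - 1448*(-1327 + 72/131) = 3 - 1448*(-173765)/131 = 3 - 1*(-251611720/131) = 3 + 251611720/131 = 251612113/131 ≈ 1.9207e+6)
a/r(v(9, -50)) = 251612113/(131*(13710 + (-50)² + 487*(-50))) = 251612113/(131*(13710 + 2500 - 24350)) = (251612113/131)/(-8140) = (251612113/131)*(-1/8140) = -251612113/1066340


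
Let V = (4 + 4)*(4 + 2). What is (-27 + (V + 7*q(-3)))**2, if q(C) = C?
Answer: 0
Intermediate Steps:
V = 48 (V = 8*6 = 48)
(-27 + (V + 7*q(-3)))**2 = (-27 + (48 + 7*(-3)))**2 = (-27 + (48 - 21))**2 = (-27 + 27)**2 = 0**2 = 0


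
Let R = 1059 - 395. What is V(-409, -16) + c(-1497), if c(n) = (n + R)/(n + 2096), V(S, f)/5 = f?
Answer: -48753/599 ≈ -81.391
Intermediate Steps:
R = 664
V(S, f) = 5*f
c(n) = (664 + n)/(2096 + n) (c(n) = (n + 664)/(n + 2096) = (664 + n)/(2096 + n))
V(-409, -16) + c(-1497) = 5*(-16) + (664 - 1497)/(2096 - 1497) = -80 - 833/599 = -48753/599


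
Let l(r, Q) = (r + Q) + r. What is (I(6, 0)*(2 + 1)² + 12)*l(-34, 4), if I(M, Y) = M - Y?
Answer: -4224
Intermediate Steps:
l(r, Q) = Q + 2*r (l(r, Q) = (Q + r) + r = Q + 2*r)
(I(6, 0)*(2 + 1)² + 12)*l(-34, 4) = ((6 - 1*0)*(2 + 1)² + 12)*(4 + 2*(-34)) = ((6 + 0)*3² + 12)*(4 - 68) = (6*9 + 12)*(-64) = (54 + 12)*(-64) = 66*(-64) = -4224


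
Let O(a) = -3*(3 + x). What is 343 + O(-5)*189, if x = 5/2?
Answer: -5551/2 ≈ -2775.5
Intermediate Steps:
x = 5/2 (x = 5*(½) = 5/2 ≈ 2.5000)
O(a) = -33/2 (O(a) = -3*(3 + 5/2) = -3*11/2 = -33/2)
343 + O(-5)*189 = 343 - 33/2*189 = 343 - 6237/2 = -5551/2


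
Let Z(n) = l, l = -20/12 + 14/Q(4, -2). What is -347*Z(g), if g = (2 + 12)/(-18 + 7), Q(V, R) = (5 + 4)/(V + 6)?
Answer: -43375/9 ≈ -4819.4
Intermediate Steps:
Q(V, R) = 9/(6 + V)
g = -14/11 (g = 14/(-11) = 14*(-1/11) = -14/11 ≈ -1.2727)
l = 125/9 (l = -20/12 + 14/((9/(6 + 4))) = -20*1/12 + 14/((9/10)) = -5/3 + 14/((9*(⅒))) = -5/3 + 14/(9/10) = -5/3 + 14*(10/9) = -5/3 + 140/9 = 125/9 ≈ 13.889)
Z(n) = 125/9
-347*Z(g) = -347*125/9 = -43375/9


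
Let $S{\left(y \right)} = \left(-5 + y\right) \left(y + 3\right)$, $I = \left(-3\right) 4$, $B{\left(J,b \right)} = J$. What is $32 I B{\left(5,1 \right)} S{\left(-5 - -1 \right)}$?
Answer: $-17280$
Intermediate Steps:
$I = -12$
$S{\left(y \right)} = \left(-5 + y\right) \left(3 + y\right)$
$32 I B{\left(5,1 \right)} S{\left(-5 - -1 \right)} = 32 \left(-12\right) 5 \left(-15 + \left(-5 - -1\right)^{2} - 2 \left(-5 - -1\right)\right) = 32 \left(- 60 \left(-15 + \left(-5 + 1\right)^{2} - 2 \left(-5 + 1\right)\right)\right) = 32 \left(- 60 \left(-15 + \left(-4\right)^{2} - -8\right)\right) = 32 \left(- 60 \left(-15 + 16 + 8\right)\right) = 32 \left(\left(-60\right) 9\right) = 32 \left(-540\right) = -17280$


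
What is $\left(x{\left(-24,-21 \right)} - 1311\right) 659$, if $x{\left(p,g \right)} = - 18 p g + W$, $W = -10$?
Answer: $-6848987$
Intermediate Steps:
$x{\left(p,g \right)} = -10 - 18 g p$ ($x{\left(p,g \right)} = - 18 p g - 10 = - 18 g p - 10 = -10 - 18 g p$)
$\left(x{\left(-24,-21 \right)} - 1311\right) 659 = \left(\left(-10 - \left(-378\right) \left(-24\right)\right) - 1311\right) 659 = \left(\left(-10 - 9072\right) - 1311\right) 659 = \left(-9082 - 1311\right) 659 = \left(-10393\right) 659 = -6848987$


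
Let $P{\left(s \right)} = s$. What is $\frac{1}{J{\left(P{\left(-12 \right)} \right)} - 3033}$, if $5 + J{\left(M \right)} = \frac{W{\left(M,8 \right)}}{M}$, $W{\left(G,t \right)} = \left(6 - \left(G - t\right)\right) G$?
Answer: $- \frac{1}{3012} \approx -0.00033201$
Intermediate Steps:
$W{\left(G,t \right)} = G \left(6 + t - G\right)$ ($W{\left(G,t \right)} = \left(6 + t - G\right) G = G \left(6 + t - G\right)$)
$J{\left(M \right)} = 9 - M$ ($J{\left(M \right)} = -5 + \frac{M \left(6 + 8 - M\right)}{M} = -5 + \frac{M \left(14 - M\right)}{M} = -5 - \left(-14 + M\right) = 9 - M$)
$\frac{1}{J{\left(P{\left(-12 \right)} \right)} - 3033} = \frac{1}{\left(9 - -12\right) - 3033} = \frac{1}{\left(9 + 12\right) - 3033} = \frac{1}{21 - 3033} = \frac{1}{-3012} = - \frac{1}{3012}$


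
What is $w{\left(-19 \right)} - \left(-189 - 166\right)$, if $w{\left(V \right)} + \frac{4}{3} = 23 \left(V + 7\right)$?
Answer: $\frac{233}{3} \approx 77.667$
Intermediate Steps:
$w{\left(V \right)} = \frac{479}{3} + 23 V$ ($w{\left(V \right)} = - \frac{4}{3} + 23 \left(V + 7\right) = - \frac{4}{3} + 23 \left(7 + V\right) = - \frac{4}{3} + \left(161 + 23 V\right) = \frac{479}{3} + 23 V$)
$w{\left(-19 \right)} - \left(-189 - 166\right) = \left(\frac{479}{3} + 23 \left(-19\right)\right) - \left(-189 - 166\right) = \left(\frac{479}{3} - 437\right) - \left(-189 - 166\right) = - \frac{832}{3} - -355 = - \frac{832}{3} + 355 = \frac{233}{3}$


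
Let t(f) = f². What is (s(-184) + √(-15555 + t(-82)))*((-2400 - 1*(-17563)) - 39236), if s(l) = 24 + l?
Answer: 3851680 - 24073*I*√8831 ≈ 3.8517e+6 - 2.2622e+6*I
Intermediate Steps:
(s(-184) + √(-15555 + t(-82)))*((-2400 - 1*(-17563)) - 39236) = ((24 - 184) + √(-15555 + (-82)²))*((-2400 - 1*(-17563)) - 39236) = (-160 + √(-15555 + 6724))*((-2400 + 17563) - 39236) = (-160 + √(-8831))*(15163 - 39236) = (-160 + I*√8831)*(-24073) = 3851680 - 24073*I*√8831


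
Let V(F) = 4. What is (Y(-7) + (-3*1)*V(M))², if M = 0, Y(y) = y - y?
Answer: 144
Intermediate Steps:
Y(y) = 0
(Y(-7) + (-3*1)*V(M))² = (0 - 3*1*4)² = (0 - 3*4)² = (0 - 12)² = (-12)² = 144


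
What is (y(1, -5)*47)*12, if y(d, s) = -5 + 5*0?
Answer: -2820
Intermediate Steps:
y(d, s) = -5 (y(d, s) = -5 + 0 = -5)
(y(1, -5)*47)*12 = -5*47*12 = -235*12 = -2820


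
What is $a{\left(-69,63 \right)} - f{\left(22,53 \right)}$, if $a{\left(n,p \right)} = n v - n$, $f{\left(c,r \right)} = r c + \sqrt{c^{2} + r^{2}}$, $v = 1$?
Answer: $-1166 - \sqrt{3293} \approx -1223.4$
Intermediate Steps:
$f{\left(c,r \right)} = \sqrt{c^{2} + r^{2}} + c r$ ($f{\left(c,r \right)} = c r + \sqrt{c^{2} + r^{2}} = \sqrt{c^{2} + r^{2}} + c r$)
$a{\left(n,p \right)} = 0$ ($a{\left(n,p \right)} = n 1 - n = n - n = 0$)
$a{\left(-69,63 \right)} - f{\left(22,53 \right)} = 0 - \left(\sqrt{22^{2} + 53^{2}} + 22 \cdot 53\right) = 0 - \left(\sqrt{484 + 2809} + 1166\right) = 0 - \left(\sqrt{3293} + 1166\right) = 0 - \left(1166 + \sqrt{3293}\right) = -1166 - \sqrt{3293}$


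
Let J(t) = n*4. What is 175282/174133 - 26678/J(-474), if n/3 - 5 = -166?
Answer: 4710931/317982 ≈ 14.815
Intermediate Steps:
n = -483 (n = 15 + 3*(-166) = 15 - 498 = -483)
J(t) = -1932 (J(t) = -483*4 = -1932)
175282/174133 - 26678/J(-474) = 175282/174133 - 26678/(-1932) = 175282*(1/174133) - 26678*(-1/1932) = 175282/174133 + 13339/966 = 4710931/317982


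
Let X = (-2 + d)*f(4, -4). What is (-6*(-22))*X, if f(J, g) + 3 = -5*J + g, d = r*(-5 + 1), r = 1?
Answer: 21384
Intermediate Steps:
d = -4 (d = 1*(-5 + 1) = 1*(-4) = -4)
f(J, g) = -3 + g - 5*J (f(J, g) = -3 + (-5*J + g) = -3 + (g - 5*J) = -3 + g - 5*J)
X = 162 (X = (-2 - 4)*(-3 - 4 - 5*4) = -6*(-3 - 4 - 20) = -6*(-27) = 162)
(-6*(-22))*X = -6*(-22)*162 = 132*162 = 21384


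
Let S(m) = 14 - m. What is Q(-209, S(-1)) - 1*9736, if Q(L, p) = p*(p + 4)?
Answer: -9451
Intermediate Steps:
Q(L, p) = p*(4 + p)
Q(-209, S(-1)) - 1*9736 = (14 - 1*(-1))*(4 + (14 - 1*(-1))) - 1*9736 = (14 + 1)*(4 + (14 + 1)) - 9736 = 15*(4 + 15) - 9736 = 15*19 - 9736 = 285 - 9736 = -9451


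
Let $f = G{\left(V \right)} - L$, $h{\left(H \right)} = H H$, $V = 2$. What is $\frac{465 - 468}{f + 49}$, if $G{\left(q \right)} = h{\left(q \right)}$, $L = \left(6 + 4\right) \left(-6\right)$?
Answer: $- \frac{3}{113} \approx -0.026549$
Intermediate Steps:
$h{\left(H \right)} = H^{2}$
$L = -60$ ($L = 10 \left(-6\right) = -60$)
$G{\left(q \right)} = q^{2}$
$f = 64$ ($f = 2^{2} - -60 = 4 + 60 = 64$)
$\frac{465 - 468}{f + 49} = \frac{465 - 468}{64 + 49} = - \frac{3}{113}$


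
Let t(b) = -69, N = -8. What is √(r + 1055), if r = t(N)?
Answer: √986 ≈ 31.401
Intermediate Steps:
r = -69
√(r + 1055) = √(-69 + 1055) = √986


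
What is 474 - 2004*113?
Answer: -225978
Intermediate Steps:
474 - 2004*113 = 474 - 334*678 = 474 - 226452 = -225978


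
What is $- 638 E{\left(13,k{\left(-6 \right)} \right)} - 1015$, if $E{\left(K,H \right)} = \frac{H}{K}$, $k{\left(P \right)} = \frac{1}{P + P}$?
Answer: $- \frac{78851}{78} \approx -1010.9$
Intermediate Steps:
$k{\left(P \right)} = \frac{1}{2 P}$
$- 638 E{\left(13,k{\left(-6 \right)} \right)} - 1015 = - 638 \frac{\frac{1}{2} \frac{1}{-6}}{13} - 1015 = - 638 \cdot \frac{1}{2} \left(- \frac{1}{6}\right) \frac{1}{13} - 1015 = - 638 \left(\left(- \frac{1}{12}\right) \frac{1}{13}\right) - 1015 = \left(-638\right) \left(- \frac{1}{156}\right) - 1015 = \frac{319}{78} - 1015 = - \frac{78851}{78}$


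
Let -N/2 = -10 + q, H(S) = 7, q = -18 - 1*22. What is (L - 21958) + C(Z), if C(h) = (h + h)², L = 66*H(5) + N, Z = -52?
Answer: -10580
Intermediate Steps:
q = -40 (q = -18 - 22 = -40)
N = 100 (N = -2*(-10 - 40) = -2*(-50) = 100)
L = 562 (L = 66*7 + 100 = 462 + 100 = 562)
C(h) = 4*h² (C(h) = (2*h)² = 4*h²)
(L - 21958) + C(Z) = (562 - 21958) + 4*(-52)² = -21396 + 4*2704 = -21396 + 10816 = -10580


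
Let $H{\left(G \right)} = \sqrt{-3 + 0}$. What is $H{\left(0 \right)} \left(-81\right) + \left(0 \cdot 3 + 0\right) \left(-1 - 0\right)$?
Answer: $- 81 i \sqrt{3} \approx - 140.3 i$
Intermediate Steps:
$H{\left(G \right)} = i \sqrt{3}$ ($H{\left(G \right)} = \sqrt{-3} = i \sqrt{3}$)
$H{\left(0 \right)} \left(-81\right) + \left(0 \cdot 3 + 0\right) \left(-1 - 0\right) = i \sqrt{3} \left(-81\right) + \left(0 \cdot 3 + 0\right) \left(-1 - 0\right) = - 81 i \sqrt{3} + \left(0 + 0\right) \left(-1 + 0\right) = - 81 i \sqrt{3} + 0 \left(-1\right) = - 81 i \sqrt{3} + 0 = - 81 i \sqrt{3}$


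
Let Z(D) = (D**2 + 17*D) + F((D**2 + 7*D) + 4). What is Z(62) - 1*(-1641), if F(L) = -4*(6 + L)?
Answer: -10613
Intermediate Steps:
F(L) = -24 - 4*L
Z(D) = -40 - 11*D - 3*D**2 (Z(D) = (D**2 + 17*D) + (-24 - 4*((D**2 + 7*D) + 4)) = (D**2 + 17*D) + (-24 - 4*(4 + D**2 + 7*D)) = (D**2 + 17*D) + (-24 + (-16 - 28*D - 4*D**2)) = (D**2 + 17*D) + (-40 - 28*D - 4*D**2) = -40 - 11*D - 3*D**2)
Z(62) - 1*(-1641) = (-40 - 11*62 - 3*62**2) - 1*(-1641) = (-40 - 682 - 3*3844) + 1641 = (-40 - 682 - 11532) + 1641 = -12254 + 1641 = -10613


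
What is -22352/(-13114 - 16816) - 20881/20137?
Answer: -87433053/301350205 ≈ -0.29014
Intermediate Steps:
-22352/(-13114 - 16816) - 20881/20137 = -22352/(-29930) - 20881*1/20137 = -22352*(-1/29930) - 20881/20137 = 11176/14965 - 20881/20137 = -87433053/301350205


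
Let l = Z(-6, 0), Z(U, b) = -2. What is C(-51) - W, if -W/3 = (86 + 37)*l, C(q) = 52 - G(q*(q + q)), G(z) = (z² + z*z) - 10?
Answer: -54122284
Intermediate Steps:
l = -2
G(z) = -10 + 2*z² (G(z) = (z² + z²) - 10 = 2*z² - 10 = -10 + 2*z²)
C(q) = 62 - 8*q⁴ (C(q) = 52 - (-10 + 2*(q*(q + q))²) = 52 - (-10 + 2*(q*(2*q))²) = 52 - (-10 + 2*(2*q²)²) = 52 - (-10 + 2*(4*q⁴)) = 52 - (-10 + 8*q⁴) = 52 + (10 - 8*q⁴) = 62 - 8*q⁴)
W = 738 (W = -3*(86 + 37)*(-2) = -369*(-2) = -3*(-246) = 738)
C(-51) - W = (62 - 8*(-51)⁴) - 1*738 = (62 - 8*6765201) - 738 = (62 - 54121608) - 738 = -54121546 - 738 = -54122284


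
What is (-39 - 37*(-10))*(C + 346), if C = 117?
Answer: 153253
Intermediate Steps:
(-39 - 37*(-10))*(C + 346) = (-39 - 37*(-10))*(117 + 346) = (-39 + 370)*463 = 331*463 = 153253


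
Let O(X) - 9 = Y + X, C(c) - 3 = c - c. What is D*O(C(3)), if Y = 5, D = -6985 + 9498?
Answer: 42721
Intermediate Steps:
C(c) = 3 (C(c) = 3 + (c - c) = 3 + 0 = 3)
D = 2513
O(X) = 14 + X (O(X) = 9 + (5 + X) = 14 + X)
D*O(C(3)) = 2513*(14 + 3) = 2513*17 = 42721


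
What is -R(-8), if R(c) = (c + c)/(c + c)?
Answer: -1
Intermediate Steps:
R(c) = 1 (R(c) = (2*c)/((2*c)) = (2*c)*(1/(2*c)) = 1)
-R(-8) = -1*1 = -1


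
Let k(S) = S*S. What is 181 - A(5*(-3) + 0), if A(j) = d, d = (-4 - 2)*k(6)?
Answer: 397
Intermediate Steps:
k(S) = S²
d = -216 (d = (-4 - 2)*6² = -6*36 = -216)
A(j) = -216
181 - A(5*(-3) + 0) = 181 - 1*(-216) = 181 + 216 = 397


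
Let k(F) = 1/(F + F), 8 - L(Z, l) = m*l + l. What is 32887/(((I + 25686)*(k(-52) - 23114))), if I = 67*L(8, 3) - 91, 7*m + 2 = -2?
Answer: -11970868/219128392549 ≈ -5.4629e-5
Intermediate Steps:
m = -4/7 (m = -2/7 + (1/7)*(-2) = -2/7 - 2/7 = -4/7 ≈ -0.57143)
L(Z, l) = 8 - 3*l/7 (L(Z, l) = 8 - (-4*l/7 + l) = 8 - 3*l/7)
k(F) = 1/(2*F)
I = 2512/7 (I = 67*(8 - 3/7*3) - 91 = 67*(8 - 9/7) - 91 = 67*(47/7) - 91 = 3149/7 - 91 = 2512/7 ≈ 358.86)
32887/(((I + 25686)*(k(-52) - 23114))) = 32887/(((2512/7 + 25686)*((1/2)/(-52) - 23114))) = 32887/((182314*((1/2)*(-1/52) - 23114)/7)) = 32887/((182314*(-1/104 - 23114)/7)) = 32887/(((182314/7)*(-2403857/104))) = 32887/(-219128392549/364) = 32887*(-364/219128392549) = -11970868/219128392549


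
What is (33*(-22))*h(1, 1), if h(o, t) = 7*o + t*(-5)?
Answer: -1452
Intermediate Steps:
h(o, t) = -5*t + 7*o (h(o, t) = 7*o - 5*t = -5*t + 7*o)
(33*(-22))*h(1, 1) = (33*(-22))*(-5*1 + 7*1) = -726*(-5 + 7) = -726*2 = -1452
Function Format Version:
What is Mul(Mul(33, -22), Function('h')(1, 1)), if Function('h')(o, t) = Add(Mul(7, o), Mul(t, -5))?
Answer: -1452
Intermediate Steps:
Function('h')(o, t) = Add(Mul(-5, t), Mul(7, o)) (Function('h')(o, t) = Add(Mul(7, o), Mul(-5, t)) = Add(Mul(-5, t), Mul(7, o)))
Mul(Mul(33, -22), Function('h')(1, 1)) = Mul(Mul(33, -22), Add(Mul(-5, 1), Mul(7, 1))) = Mul(-726, Add(-5, 7)) = Mul(-726, 2) = -1452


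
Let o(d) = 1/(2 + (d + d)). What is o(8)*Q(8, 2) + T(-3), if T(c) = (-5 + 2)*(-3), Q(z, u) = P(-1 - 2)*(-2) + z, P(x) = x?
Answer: 88/9 ≈ 9.7778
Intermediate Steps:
o(d) = 1/(2 + 2*d)
Q(z, u) = 6 + z (Q(z, u) = (-1 - 2)*(-2) + z = -3*(-2) + z = 6 + z)
T(c) = 9 (T(c) = -3*(-3) = 9)
o(8)*Q(8, 2) + T(-3) = (1/(2*(1 + 8)))*(6 + 8) + 9 = ((½)/9)*14 + 9 = ((½)*(⅑))*14 + 9 = (1/18)*14 + 9 = 7/9 + 9 = 88/9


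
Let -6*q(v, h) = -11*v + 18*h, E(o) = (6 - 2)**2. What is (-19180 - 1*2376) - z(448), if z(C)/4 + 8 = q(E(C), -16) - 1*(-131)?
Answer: -67072/3 ≈ -22357.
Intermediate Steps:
E(o) = 16 (E(o) = 4**2 = 16)
q(v, h) = -3*h + 11*v/6 (q(v, h) = -(-11*v + 18*h)/6 = -3*h + 11*v/6)
z(C) = 2404/3 (z(C) = -32 + 4*((-3*(-16) + (11/6)*16) - 1*(-131)) = -32 + 4*((48 + 88/3) + 131) = -32 + 4*(232/3 + 131) = -32 + 4*(625/3) = -32 + 2500/3 = 2404/3)
(-19180 - 1*2376) - z(448) = (-19180 - 1*2376) - 1*2404/3 = (-19180 - 2376) - 2404/3 = -21556 - 2404/3 = -67072/3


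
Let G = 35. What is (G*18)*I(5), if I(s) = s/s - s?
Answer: -2520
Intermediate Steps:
I(s) = 1 - s
(G*18)*I(5) = (35*18)*(1 - 1*5) = 630*(1 - 5) = 630*(-4) = -2520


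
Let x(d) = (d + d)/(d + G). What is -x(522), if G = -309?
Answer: -348/71 ≈ -4.9014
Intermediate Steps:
x(d) = 2*d/(-309 + d) (x(d) = (d + d)/(d - 309) = (2*d)/(-309 + d) = 2*d/(-309 + d))
-x(522) = -2*522/(-309 + 522) = -2*522/213 = -1*348/71 = -348/71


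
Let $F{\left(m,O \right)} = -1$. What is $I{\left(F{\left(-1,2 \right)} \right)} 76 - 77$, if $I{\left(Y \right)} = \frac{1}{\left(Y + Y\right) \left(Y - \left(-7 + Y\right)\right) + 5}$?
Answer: $- \frac{769}{9} \approx -85.444$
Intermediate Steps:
$I{\left(Y \right)} = \frac{1}{5 + 14 Y}$ ($I{\left(Y \right)} = \frac{1}{2 Y 7 + 5} = \frac{1}{14 Y + 5} = \frac{1}{5 + 14 Y}$)
$I{\left(F{\left(-1,2 \right)} \right)} 76 - 77 = \frac{1}{5 + 14 \left(-1\right)} 76 - 77 = \frac{1}{5 - 14} \cdot 76 - 77 = \frac{1}{-9} \cdot 76 - 77 = \left(- \frac{1}{9}\right) 76 - 77 = - \frac{76}{9} - 77 = - \frac{769}{9}$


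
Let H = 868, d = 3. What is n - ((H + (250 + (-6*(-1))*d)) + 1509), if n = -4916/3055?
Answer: -8085391/3055 ≈ -2646.6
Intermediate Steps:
n = -4916/3055 (n = -4916*1/3055 = -4916/3055 ≈ -1.6092)
n - ((H + (250 + (-6*(-1))*d)) + 1509) = -4916/3055 - ((868 + (250 - 6*(-1)*3)) + 1509) = -4916/3055 - ((868 + (250 + 6*3)) + 1509) = -4916/3055 - ((868 + (250 + 18)) + 1509) = -4916/3055 - ((868 + 268) + 1509) = -4916/3055 - (1136 + 1509) = -4916/3055 - 1*2645 = -4916/3055 - 2645 = -8085391/3055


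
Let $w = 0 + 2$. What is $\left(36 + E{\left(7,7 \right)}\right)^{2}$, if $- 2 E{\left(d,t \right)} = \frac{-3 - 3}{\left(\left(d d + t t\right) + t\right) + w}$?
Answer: $\frac{14861025}{11449} \approx 1298.0$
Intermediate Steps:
$w = 2$
$E{\left(d,t \right)} = \frac{3}{2 + t + d^{2} + t^{2}}$ ($E{\left(d,t \right)} = - \frac{\left(-3 - 3\right) \frac{1}{\left(\left(d d + t t\right) + t\right) + 2}}{2} = - \frac{\left(-6\right) \frac{1}{\left(\left(d^{2} + t^{2}\right) + t\right) + 2}}{2} = - \frac{\left(-6\right) \frac{1}{\left(t + d^{2} + t^{2}\right) + 2}}{2} = - \frac{\left(-6\right) \frac{1}{2 + t + d^{2} + t^{2}}}{2} = \frac{3}{2 + t + d^{2} + t^{2}}$)
$\left(36 + E{\left(7,7 \right)}\right)^{2} = \left(36 + \frac{3}{2 + 7 + 7^{2} + 7^{2}}\right)^{2} = \left(36 + \frac{3}{2 + 7 + 49 + 49}\right)^{2} = \left(36 + \frac{3}{107}\right)^{2} = \left(\frac{3855}{107}\right)^{2} = \frac{14861025}{11449}$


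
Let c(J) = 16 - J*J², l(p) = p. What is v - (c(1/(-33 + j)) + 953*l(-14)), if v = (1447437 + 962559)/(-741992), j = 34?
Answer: 2471529347/185498 ≈ 13324.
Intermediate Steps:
c(J) = 16 - J³
v = -602499/185498 (v = 2409996*(-1/741992) = -602499/185498 ≈ -3.2480)
v - (c(1/(-33 + j)) + 953*l(-14)) = -602499/185498 - ((16 - (1/(-33 + 34))³) + 953*(-14)) = -602499/185498 - ((16 - (1/1)³) - 13342) = -602499/185498 - ((16 - 1*1³) - 13342) = -602499/185498 - ((16 - 1*1) - 13342) = -602499/185498 - ((16 - 1) - 13342) = -602499/185498 - (15 - 13342) = -602499/185498 - 1*(-13327) = -602499/185498 + 13327 = 2471529347/185498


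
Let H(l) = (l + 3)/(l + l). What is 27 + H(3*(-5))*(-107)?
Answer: -79/5 ≈ -15.800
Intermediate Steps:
H(l) = (3 + l)/(2*l) (H(l) = (3 + l)/((2*l)) = (3 + l)*(1/(2*l)) = (3 + l)/(2*l))
27 + H(3*(-5))*(-107) = 27 + ((3 + 3*(-5))/(2*((3*(-5)))))*(-107) = 27 + ((½)*(3 - 15)/(-15))*(-107) = 27 + ((½)*(-1/15)*(-12))*(-107) = 27 + (⅖)*(-107) = 27 - 214/5 = -79/5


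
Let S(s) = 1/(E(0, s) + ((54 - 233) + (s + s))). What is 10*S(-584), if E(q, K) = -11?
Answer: -5/679 ≈ -0.0073638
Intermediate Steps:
S(s) = 1/(-190 + 2*s) (S(s) = 1/(-11 + ((54 - 233) + (s + s))) = 1/(-11 + (-179 + 2*s)) = 1/(-190 + 2*s))
10*S(-584) = 10*(1/(2*(-95 - 584))) = 10*((½)/(-679)) = 10*((½)*(-1/679)) = 10*(-1/1358) = -5/679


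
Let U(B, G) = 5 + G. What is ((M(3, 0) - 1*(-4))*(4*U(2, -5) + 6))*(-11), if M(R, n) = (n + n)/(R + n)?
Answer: -264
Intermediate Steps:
M(R, n) = 2*n/(R + n) (M(R, n) = (2*n)/(R + n) = 2*n/(R + n))
((M(3, 0) - 1*(-4))*(4*U(2, -5) + 6))*(-11) = ((2*0/(3 + 0) - 1*(-4))*(4*(5 - 5) + 6))*(-11) = ((2*0/3 + 4)*(4*0 + 6))*(-11) = ((2*0*(⅓) + 4)*(0 + 6))*(-11) = ((0 + 4)*6)*(-11) = (4*6)*(-11) = 24*(-11) = -264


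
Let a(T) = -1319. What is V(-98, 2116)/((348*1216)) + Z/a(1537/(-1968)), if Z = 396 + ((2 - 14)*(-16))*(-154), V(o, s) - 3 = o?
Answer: 649712189/29376768 ≈ 22.117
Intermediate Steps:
V(o, s) = 3 + o
Z = -29172 (Z = 396 - 12*(-16)*(-154) = 396 + 192*(-154) = 396 - 29568 = -29172)
V(-98, 2116)/((348*1216)) + Z/a(1537/(-1968)) = (3 - 98)/((348*1216)) - 29172/(-1319) = -95/423168 - 29172*(-1/1319) = -95*1/423168 + 29172/1319 = -5/22272 + 29172/1319 = 649712189/29376768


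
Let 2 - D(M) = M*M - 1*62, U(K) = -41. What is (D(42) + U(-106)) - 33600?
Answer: -35341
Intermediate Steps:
D(M) = 64 - M**2 (D(M) = 2 - (M*M - 1*62) = 2 - (M**2 - 62) = 2 - (-62 + M**2) = 2 + (62 - M**2) = 64 - M**2)
(D(42) + U(-106)) - 33600 = ((64 - 1*42**2) - 41) - 33600 = ((64 - 1*1764) - 41) - 33600 = ((64 - 1764) - 41) - 33600 = (-1700 - 41) - 33600 = -1741 - 33600 = -35341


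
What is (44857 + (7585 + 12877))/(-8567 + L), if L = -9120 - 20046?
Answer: -65319/37733 ≈ -1.7311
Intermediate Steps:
L = -29166
(44857 + (7585 + 12877))/(-8567 + L) = (44857 + (7585 + 12877))/(-8567 - 29166) = (44857 + 20462)/(-37733) = 65319*(-1/37733) = -65319/37733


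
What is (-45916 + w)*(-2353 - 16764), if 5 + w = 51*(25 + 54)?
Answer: 800849364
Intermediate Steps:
w = 4024 (w = -5 + 51*(25 + 54) = -5 + 51*79 = -5 + 4029 = 4024)
(-45916 + w)*(-2353 - 16764) = (-45916 + 4024)*(-2353 - 16764) = -41892*(-19117) = 800849364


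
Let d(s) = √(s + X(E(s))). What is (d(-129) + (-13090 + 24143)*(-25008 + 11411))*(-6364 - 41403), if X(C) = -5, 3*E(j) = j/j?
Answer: 7178789747647 - 47767*I*√134 ≈ 7.1788e+12 - 5.5294e+5*I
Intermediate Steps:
E(j) = ⅓ (E(j) = (j/j)/3 = (⅓)*1 = ⅓)
d(s) = √(-5 + s) (d(s) = √(s - 5) = √(-5 + s))
(d(-129) + (-13090 + 24143)*(-25008 + 11411))*(-6364 - 41403) = (√(-5 - 129) + (-13090 + 24143)*(-25008 + 11411))*(-6364 - 41403) = (√(-134) + 11053*(-13597))*(-47767) = (I*√134 - 150287641)*(-47767) = (-150287641 + I*√134)*(-47767) = 7178789747647 - 47767*I*√134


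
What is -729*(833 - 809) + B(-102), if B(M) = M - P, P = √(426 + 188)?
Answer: -17598 - √614 ≈ -17623.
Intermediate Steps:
P = √614 ≈ 24.779
B(M) = M - √614
-729*(833 - 809) + B(-102) = -729*(833 - 809) + (-102 - √614) = -729*24 + (-102 - √614) = -17496 + (-102 - √614) = -17598 - √614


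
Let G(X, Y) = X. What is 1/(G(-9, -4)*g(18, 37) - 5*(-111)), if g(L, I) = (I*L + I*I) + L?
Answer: -1/17922 ≈ -5.5797e-5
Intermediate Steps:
g(L, I) = L + I² + I*L (g(L, I) = (I*L + I²) + L = (I² + I*L) + L = L + I² + I*L)
1/(G(-9, -4)*g(18, 37) - 5*(-111)) = 1/(-9*(18 + 37² + 37*18) - 5*(-111)) = 1/(-9*(18 + 1369 + 666) + 555) = 1/(-9*2053 + 555) = 1/(-18477 + 555) = 1/(-17922) = -1/17922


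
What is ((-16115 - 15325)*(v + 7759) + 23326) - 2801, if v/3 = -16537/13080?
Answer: -26574547333/109 ≈ -2.4380e+8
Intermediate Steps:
v = -16537/4360 (v = 3*(-16537/13080) = -16537/4360 ≈ -3.7929)
((-16115 - 15325)*(v + 7759) + 23326) - 2801 = ((-16115 - 15325)*(-16537/4360 + 7759) + 23326) - 2801 = (-31440*33812703/4360 + 23326) - 2801 = (-26576784558/109 + 23326) - 2801 = -26574242024/109 - 2801 = -26574547333/109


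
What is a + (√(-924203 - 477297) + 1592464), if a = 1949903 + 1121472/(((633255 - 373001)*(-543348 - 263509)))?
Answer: 371926858685445177/104993880839 + 10*I*√14015 ≈ 3.5424e+6 + 1183.8*I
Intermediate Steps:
a = 204727883229047881/104993880839 (a = 1949903 + 1121472/((260254*(-806857))) = 1949903 + 1121472/(-209987761678) = 1949903 + 1121472*(-1/209987761678) = 1949903 - 560736/104993880839 = 204727883229047881/104993880839 ≈ 1.9499e+6)
a + (√(-924203 - 477297) + 1592464) = 204727883229047881/104993880839 + (√(-924203 - 477297) + 1592464) = 204727883229047881/104993880839 + (√(-1401500) + 1592464) = 204727883229047881/104993880839 + (10*I*√14015 + 1592464) = 204727883229047881/104993880839 + (1592464 + 10*I*√14015) = 371926858685445177/104993880839 + 10*I*√14015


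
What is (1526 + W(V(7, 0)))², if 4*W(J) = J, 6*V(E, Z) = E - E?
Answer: 2328676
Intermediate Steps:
V(E, Z) = 0 (V(E, Z) = (E - E)/6 = (⅙)*0 = 0)
W(J) = J/4
(1526 + W(V(7, 0)))² = (1526 + (¼)*0)² = (1526 + 0)² = 1526² = 2328676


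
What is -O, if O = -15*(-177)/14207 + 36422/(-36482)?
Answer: 210293822/259149887 ≈ 0.81148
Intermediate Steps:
O = -210293822/259149887 (O = 2655*(1/14207) + 36422*(-1/36482) = 2655/14207 - 18211/18241 = -210293822/259149887 ≈ -0.81148)
-O = -1*(-210293822/259149887) = 210293822/259149887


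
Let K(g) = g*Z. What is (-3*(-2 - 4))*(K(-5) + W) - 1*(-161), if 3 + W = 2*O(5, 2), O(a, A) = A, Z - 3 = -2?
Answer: 89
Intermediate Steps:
Z = 1 (Z = 3 - 2 = 1)
W = 1 (W = -3 + 2*2 = -3 + 4 = 1)
K(g) = g (K(g) = g*1 = g)
(-3*(-2 - 4))*(K(-5) + W) - 1*(-161) = (-3*(-2 - 4))*(-5 + 1) - 1*(-161) = -3*(-6)*(-4) + 161 = 18*(-4) + 161 = -72 + 161 = 89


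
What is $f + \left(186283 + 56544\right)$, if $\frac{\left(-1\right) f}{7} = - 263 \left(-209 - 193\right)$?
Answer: $-497255$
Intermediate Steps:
$f = -740082$ ($f = - 7 \left(- 263 \left(-209 - 193\right)\right) = - 7 \left(\left(-263\right) \left(-402\right)\right) = \left(-7\right) 105726 = -740082$)
$f + \left(186283 + 56544\right) = -740082 + \left(186283 + 56544\right) = -740082 + 242827 = -497255$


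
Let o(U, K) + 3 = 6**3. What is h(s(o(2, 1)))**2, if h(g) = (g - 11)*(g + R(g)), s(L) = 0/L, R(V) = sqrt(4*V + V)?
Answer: 0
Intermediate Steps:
R(V) = sqrt(5)*sqrt(V) (R(V) = sqrt(5*V) = sqrt(5)*sqrt(V))
o(U, K) = 213 (o(U, K) = -3 + 6**3 = -3 + 216 = 213)
s(L) = 0
h(g) = (-11 + g)*(g + sqrt(5)*sqrt(g)) (h(g) = (g - 11)*(g + sqrt(5)*sqrt(g)) = (-11 + g)*(g + sqrt(5)*sqrt(g)))
h(s(o(2, 1)))**2 = (0**2 - 11*0 + sqrt(5)*0**(3/2) - 11*sqrt(5)*sqrt(0))**2 = (0 + 0 + sqrt(5)*0 - 11*sqrt(5)*0)**2 = (0 + 0 + 0 + 0)**2 = 0**2 = 0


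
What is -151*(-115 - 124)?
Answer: 36089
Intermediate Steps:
-151*(-115 - 124) = -151*(-239) = 36089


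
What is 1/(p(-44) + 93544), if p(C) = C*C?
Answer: 1/95480 ≈ 1.0473e-5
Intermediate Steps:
p(C) = C²
1/(p(-44) + 93544) = 1/((-44)² + 93544) = 1/(1936 + 93544) = 1/95480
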